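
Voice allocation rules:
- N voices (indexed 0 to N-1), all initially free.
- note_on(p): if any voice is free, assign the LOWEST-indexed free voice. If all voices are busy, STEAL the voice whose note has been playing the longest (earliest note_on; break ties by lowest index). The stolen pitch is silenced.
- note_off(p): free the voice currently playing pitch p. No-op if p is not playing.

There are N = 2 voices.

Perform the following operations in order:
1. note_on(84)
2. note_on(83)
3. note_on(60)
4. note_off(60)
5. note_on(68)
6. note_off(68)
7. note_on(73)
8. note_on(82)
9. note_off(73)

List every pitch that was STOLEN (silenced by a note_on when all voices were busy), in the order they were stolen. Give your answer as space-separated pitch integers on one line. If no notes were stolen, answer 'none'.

Answer: 84 83

Derivation:
Op 1: note_on(84): voice 0 is free -> assigned | voices=[84 -]
Op 2: note_on(83): voice 1 is free -> assigned | voices=[84 83]
Op 3: note_on(60): all voices busy, STEAL voice 0 (pitch 84, oldest) -> assign | voices=[60 83]
Op 4: note_off(60): free voice 0 | voices=[- 83]
Op 5: note_on(68): voice 0 is free -> assigned | voices=[68 83]
Op 6: note_off(68): free voice 0 | voices=[- 83]
Op 7: note_on(73): voice 0 is free -> assigned | voices=[73 83]
Op 8: note_on(82): all voices busy, STEAL voice 1 (pitch 83, oldest) -> assign | voices=[73 82]
Op 9: note_off(73): free voice 0 | voices=[- 82]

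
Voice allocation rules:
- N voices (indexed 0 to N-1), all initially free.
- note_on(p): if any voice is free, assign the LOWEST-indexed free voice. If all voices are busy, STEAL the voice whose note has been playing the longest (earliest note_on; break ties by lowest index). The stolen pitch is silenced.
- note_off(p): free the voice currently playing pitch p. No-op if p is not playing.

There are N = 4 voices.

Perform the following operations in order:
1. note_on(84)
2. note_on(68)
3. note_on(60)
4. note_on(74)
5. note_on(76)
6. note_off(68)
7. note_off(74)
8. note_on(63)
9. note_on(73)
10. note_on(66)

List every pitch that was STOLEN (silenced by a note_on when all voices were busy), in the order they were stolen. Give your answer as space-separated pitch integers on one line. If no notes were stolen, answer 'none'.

Op 1: note_on(84): voice 0 is free -> assigned | voices=[84 - - -]
Op 2: note_on(68): voice 1 is free -> assigned | voices=[84 68 - -]
Op 3: note_on(60): voice 2 is free -> assigned | voices=[84 68 60 -]
Op 4: note_on(74): voice 3 is free -> assigned | voices=[84 68 60 74]
Op 5: note_on(76): all voices busy, STEAL voice 0 (pitch 84, oldest) -> assign | voices=[76 68 60 74]
Op 6: note_off(68): free voice 1 | voices=[76 - 60 74]
Op 7: note_off(74): free voice 3 | voices=[76 - 60 -]
Op 8: note_on(63): voice 1 is free -> assigned | voices=[76 63 60 -]
Op 9: note_on(73): voice 3 is free -> assigned | voices=[76 63 60 73]
Op 10: note_on(66): all voices busy, STEAL voice 2 (pitch 60, oldest) -> assign | voices=[76 63 66 73]

Answer: 84 60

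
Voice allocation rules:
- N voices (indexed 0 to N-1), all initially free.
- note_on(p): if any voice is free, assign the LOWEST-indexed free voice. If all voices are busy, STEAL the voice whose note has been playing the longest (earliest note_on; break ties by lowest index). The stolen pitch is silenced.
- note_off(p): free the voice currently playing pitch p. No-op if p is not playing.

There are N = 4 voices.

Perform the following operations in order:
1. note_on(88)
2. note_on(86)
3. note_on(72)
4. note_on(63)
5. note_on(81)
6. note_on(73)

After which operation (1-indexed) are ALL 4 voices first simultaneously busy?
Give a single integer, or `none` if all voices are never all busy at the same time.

Answer: 4

Derivation:
Op 1: note_on(88): voice 0 is free -> assigned | voices=[88 - - -]
Op 2: note_on(86): voice 1 is free -> assigned | voices=[88 86 - -]
Op 3: note_on(72): voice 2 is free -> assigned | voices=[88 86 72 -]
Op 4: note_on(63): voice 3 is free -> assigned | voices=[88 86 72 63]
Op 5: note_on(81): all voices busy, STEAL voice 0 (pitch 88, oldest) -> assign | voices=[81 86 72 63]
Op 6: note_on(73): all voices busy, STEAL voice 1 (pitch 86, oldest) -> assign | voices=[81 73 72 63]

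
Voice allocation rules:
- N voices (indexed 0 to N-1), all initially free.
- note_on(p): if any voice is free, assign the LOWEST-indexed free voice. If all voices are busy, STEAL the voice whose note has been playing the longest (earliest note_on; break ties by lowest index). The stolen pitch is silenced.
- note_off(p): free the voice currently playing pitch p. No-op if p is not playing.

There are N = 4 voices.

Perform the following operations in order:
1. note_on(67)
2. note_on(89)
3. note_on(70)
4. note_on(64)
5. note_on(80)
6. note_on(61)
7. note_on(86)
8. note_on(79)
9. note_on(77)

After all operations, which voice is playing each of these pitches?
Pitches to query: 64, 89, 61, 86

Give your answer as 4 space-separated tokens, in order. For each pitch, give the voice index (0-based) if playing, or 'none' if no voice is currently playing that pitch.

Answer: none none 1 2

Derivation:
Op 1: note_on(67): voice 0 is free -> assigned | voices=[67 - - -]
Op 2: note_on(89): voice 1 is free -> assigned | voices=[67 89 - -]
Op 3: note_on(70): voice 2 is free -> assigned | voices=[67 89 70 -]
Op 4: note_on(64): voice 3 is free -> assigned | voices=[67 89 70 64]
Op 5: note_on(80): all voices busy, STEAL voice 0 (pitch 67, oldest) -> assign | voices=[80 89 70 64]
Op 6: note_on(61): all voices busy, STEAL voice 1 (pitch 89, oldest) -> assign | voices=[80 61 70 64]
Op 7: note_on(86): all voices busy, STEAL voice 2 (pitch 70, oldest) -> assign | voices=[80 61 86 64]
Op 8: note_on(79): all voices busy, STEAL voice 3 (pitch 64, oldest) -> assign | voices=[80 61 86 79]
Op 9: note_on(77): all voices busy, STEAL voice 0 (pitch 80, oldest) -> assign | voices=[77 61 86 79]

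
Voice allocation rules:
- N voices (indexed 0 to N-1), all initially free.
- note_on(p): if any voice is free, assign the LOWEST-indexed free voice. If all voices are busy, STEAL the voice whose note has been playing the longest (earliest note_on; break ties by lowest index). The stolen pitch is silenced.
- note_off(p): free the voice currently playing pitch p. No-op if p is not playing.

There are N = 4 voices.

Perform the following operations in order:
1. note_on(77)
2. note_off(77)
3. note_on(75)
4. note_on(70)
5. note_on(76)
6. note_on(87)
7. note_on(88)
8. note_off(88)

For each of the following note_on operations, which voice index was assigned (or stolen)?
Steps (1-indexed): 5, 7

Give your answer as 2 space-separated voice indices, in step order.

Answer: 2 0

Derivation:
Op 1: note_on(77): voice 0 is free -> assigned | voices=[77 - - -]
Op 2: note_off(77): free voice 0 | voices=[- - - -]
Op 3: note_on(75): voice 0 is free -> assigned | voices=[75 - - -]
Op 4: note_on(70): voice 1 is free -> assigned | voices=[75 70 - -]
Op 5: note_on(76): voice 2 is free -> assigned | voices=[75 70 76 -]
Op 6: note_on(87): voice 3 is free -> assigned | voices=[75 70 76 87]
Op 7: note_on(88): all voices busy, STEAL voice 0 (pitch 75, oldest) -> assign | voices=[88 70 76 87]
Op 8: note_off(88): free voice 0 | voices=[- 70 76 87]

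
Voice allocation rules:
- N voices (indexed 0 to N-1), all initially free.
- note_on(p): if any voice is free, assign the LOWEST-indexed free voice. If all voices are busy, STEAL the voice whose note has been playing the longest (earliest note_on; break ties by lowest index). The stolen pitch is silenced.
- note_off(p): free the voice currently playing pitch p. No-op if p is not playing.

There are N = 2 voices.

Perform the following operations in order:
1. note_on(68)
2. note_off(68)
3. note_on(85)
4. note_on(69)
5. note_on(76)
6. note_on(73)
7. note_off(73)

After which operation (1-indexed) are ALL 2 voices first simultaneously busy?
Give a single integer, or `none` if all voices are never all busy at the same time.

Answer: 4

Derivation:
Op 1: note_on(68): voice 0 is free -> assigned | voices=[68 -]
Op 2: note_off(68): free voice 0 | voices=[- -]
Op 3: note_on(85): voice 0 is free -> assigned | voices=[85 -]
Op 4: note_on(69): voice 1 is free -> assigned | voices=[85 69]
Op 5: note_on(76): all voices busy, STEAL voice 0 (pitch 85, oldest) -> assign | voices=[76 69]
Op 6: note_on(73): all voices busy, STEAL voice 1 (pitch 69, oldest) -> assign | voices=[76 73]
Op 7: note_off(73): free voice 1 | voices=[76 -]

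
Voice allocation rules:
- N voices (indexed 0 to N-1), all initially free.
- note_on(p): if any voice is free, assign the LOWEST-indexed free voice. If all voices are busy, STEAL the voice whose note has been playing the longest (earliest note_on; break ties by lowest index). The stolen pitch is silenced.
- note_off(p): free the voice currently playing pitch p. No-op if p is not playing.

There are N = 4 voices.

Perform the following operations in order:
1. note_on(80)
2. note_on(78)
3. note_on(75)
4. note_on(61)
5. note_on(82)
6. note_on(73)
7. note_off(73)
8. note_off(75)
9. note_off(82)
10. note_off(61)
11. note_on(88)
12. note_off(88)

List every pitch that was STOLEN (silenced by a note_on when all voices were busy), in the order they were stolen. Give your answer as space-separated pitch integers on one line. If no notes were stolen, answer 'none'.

Answer: 80 78

Derivation:
Op 1: note_on(80): voice 0 is free -> assigned | voices=[80 - - -]
Op 2: note_on(78): voice 1 is free -> assigned | voices=[80 78 - -]
Op 3: note_on(75): voice 2 is free -> assigned | voices=[80 78 75 -]
Op 4: note_on(61): voice 3 is free -> assigned | voices=[80 78 75 61]
Op 5: note_on(82): all voices busy, STEAL voice 0 (pitch 80, oldest) -> assign | voices=[82 78 75 61]
Op 6: note_on(73): all voices busy, STEAL voice 1 (pitch 78, oldest) -> assign | voices=[82 73 75 61]
Op 7: note_off(73): free voice 1 | voices=[82 - 75 61]
Op 8: note_off(75): free voice 2 | voices=[82 - - 61]
Op 9: note_off(82): free voice 0 | voices=[- - - 61]
Op 10: note_off(61): free voice 3 | voices=[- - - -]
Op 11: note_on(88): voice 0 is free -> assigned | voices=[88 - - -]
Op 12: note_off(88): free voice 0 | voices=[- - - -]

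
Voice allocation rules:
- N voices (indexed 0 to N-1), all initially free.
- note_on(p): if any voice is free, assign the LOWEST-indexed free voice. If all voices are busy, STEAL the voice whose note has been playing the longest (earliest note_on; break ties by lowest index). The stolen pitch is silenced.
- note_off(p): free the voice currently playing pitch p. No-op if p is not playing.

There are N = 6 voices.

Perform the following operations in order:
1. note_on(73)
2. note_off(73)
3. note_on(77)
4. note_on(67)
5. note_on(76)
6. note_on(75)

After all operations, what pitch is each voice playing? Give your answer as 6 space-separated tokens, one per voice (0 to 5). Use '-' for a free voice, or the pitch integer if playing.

Answer: 77 67 76 75 - -

Derivation:
Op 1: note_on(73): voice 0 is free -> assigned | voices=[73 - - - - -]
Op 2: note_off(73): free voice 0 | voices=[- - - - - -]
Op 3: note_on(77): voice 0 is free -> assigned | voices=[77 - - - - -]
Op 4: note_on(67): voice 1 is free -> assigned | voices=[77 67 - - - -]
Op 5: note_on(76): voice 2 is free -> assigned | voices=[77 67 76 - - -]
Op 6: note_on(75): voice 3 is free -> assigned | voices=[77 67 76 75 - -]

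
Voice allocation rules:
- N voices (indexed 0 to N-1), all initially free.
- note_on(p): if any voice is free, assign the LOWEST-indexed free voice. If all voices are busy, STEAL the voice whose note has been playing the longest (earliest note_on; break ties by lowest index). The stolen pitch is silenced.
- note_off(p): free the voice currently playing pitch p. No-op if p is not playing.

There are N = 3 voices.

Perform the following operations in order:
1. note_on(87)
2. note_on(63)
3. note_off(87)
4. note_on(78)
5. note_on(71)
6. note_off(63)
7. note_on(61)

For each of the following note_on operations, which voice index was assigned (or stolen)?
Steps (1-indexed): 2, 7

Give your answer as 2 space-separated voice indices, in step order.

Op 1: note_on(87): voice 0 is free -> assigned | voices=[87 - -]
Op 2: note_on(63): voice 1 is free -> assigned | voices=[87 63 -]
Op 3: note_off(87): free voice 0 | voices=[- 63 -]
Op 4: note_on(78): voice 0 is free -> assigned | voices=[78 63 -]
Op 5: note_on(71): voice 2 is free -> assigned | voices=[78 63 71]
Op 6: note_off(63): free voice 1 | voices=[78 - 71]
Op 7: note_on(61): voice 1 is free -> assigned | voices=[78 61 71]

Answer: 1 1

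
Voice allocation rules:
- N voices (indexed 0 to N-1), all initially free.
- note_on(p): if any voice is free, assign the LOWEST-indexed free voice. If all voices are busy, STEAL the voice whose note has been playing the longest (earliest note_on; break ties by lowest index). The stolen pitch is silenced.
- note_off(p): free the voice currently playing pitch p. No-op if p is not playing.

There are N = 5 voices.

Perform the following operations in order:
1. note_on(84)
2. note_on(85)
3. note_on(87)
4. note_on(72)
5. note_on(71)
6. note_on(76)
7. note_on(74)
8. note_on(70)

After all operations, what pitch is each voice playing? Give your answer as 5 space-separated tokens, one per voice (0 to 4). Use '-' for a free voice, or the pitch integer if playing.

Answer: 76 74 70 72 71

Derivation:
Op 1: note_on(84): voice 0 is free -> assigned | voices=[84 - - - -]
Op 2: note_on(85): voice 1 is free -> assigned | voices=[84 85 - - -]
Op 3: note_on(87): voice 2 is free -> assigned | voices=[84 85 87 - -]
Op 4: note_on(72): voice 3 is free -> assigned | voices=[84 85 87 72 -]
Op 5: note_on(71): voice 4 is free -> assigned | voices=[84 85 87 72 71]
Op 6: note_on(76): all voices busy, STEAL voice 0 (pitch 84, oldest) -> assign | voices=[76 85 87 72 71]
Op 7: note_on(74): all voices busy, STEAL voice 1 (pitch 85, oldest) -> assign | voices=[76 74 87 72 71]
Op 8: note_on(70): all voices busy, STEAL voice 2 (pitch 87, oldest) -> assign | voices=[76 74 70 72 71]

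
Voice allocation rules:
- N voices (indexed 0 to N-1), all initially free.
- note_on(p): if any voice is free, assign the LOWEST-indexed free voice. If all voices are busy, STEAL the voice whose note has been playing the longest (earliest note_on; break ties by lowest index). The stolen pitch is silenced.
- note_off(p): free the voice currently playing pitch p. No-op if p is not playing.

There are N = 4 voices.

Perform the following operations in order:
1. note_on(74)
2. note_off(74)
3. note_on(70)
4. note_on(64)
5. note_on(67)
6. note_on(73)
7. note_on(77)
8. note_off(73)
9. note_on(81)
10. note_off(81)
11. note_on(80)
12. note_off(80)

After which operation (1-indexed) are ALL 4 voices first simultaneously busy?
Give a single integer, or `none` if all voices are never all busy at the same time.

Op 1: note_on(74): voice 0 is free -> assigned | voices=[74 - - -]
Op 2: note_off(74): free voice 0 | voices=[- - - -]
Op 3: note_on(70): voice 0 is free -> assigned | voices=[70 - - -]
Op 4: note_on(64): voice 1 is free -> assigned | voices=[70 64 - -]
Op 5: note_on(67): voice 2 is free -> assigned | voices=[70 64 67 -]
Op 6: note_on(73): voice 3 is free -> assigned | voices=[70 64 67 73]
Op 7: note_on(77): all voices busy, STEAL voice 0 (pitch 70, oldest) -> assign | voices=[77 64 67 73]
Op 8: note_off(73): free voice 3 | voices=[77 64 67 -]
Op 9: note_on(81): voice 3 is free -> assigned | voices=[77 64 67 81]
Op 10: note_off(81): free voice 3 | voices=[77 64 67 -]
Op 11: note_on(80): voice 3 is free -> assigned | voices=[77 64 67 80]
Op 12: note_off(80): free voice 3 | voices=[77 64 67 -]

Answer: 6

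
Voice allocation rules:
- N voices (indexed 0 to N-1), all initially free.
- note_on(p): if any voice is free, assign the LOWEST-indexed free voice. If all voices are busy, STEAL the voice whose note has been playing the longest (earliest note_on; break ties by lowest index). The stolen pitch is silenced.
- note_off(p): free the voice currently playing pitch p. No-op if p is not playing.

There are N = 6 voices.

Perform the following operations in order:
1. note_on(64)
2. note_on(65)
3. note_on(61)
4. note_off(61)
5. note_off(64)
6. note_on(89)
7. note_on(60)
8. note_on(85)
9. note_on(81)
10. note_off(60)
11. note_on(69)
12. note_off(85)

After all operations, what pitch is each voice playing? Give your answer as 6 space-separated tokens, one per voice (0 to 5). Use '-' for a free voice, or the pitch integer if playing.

Answer: 89 65 69 - 81 -

Derivation:
Op 1: note_on(64): voice 0 is free -> assigned | voices=[64 - - - - -]
Op 2: note_on(65): voice 1 is free -> assigned | voices=[64 65 - - - -]
Op 3: note_on(61): voice 2 is free -> assigned | voices=[64 65 61 - - -]
Op 4: note_off(61): free voice 2 | voices=[64 65 - - - -]
Op 5: note_off(64): free voice 0 | voices=[- 65 - - - -]
Op 6: note_on(89): voice 0 is free -> assigned | voices=[89 65 - - - -]
Op 7: note_on(60): voice 2 is free -> assigned | voices=[89 65 60 - - -]
Op 8: note_on(85): voice 3 is free -> assigned | voices=[89 65 60 85 - -]
Op 9: note_on(81): voice 4 is free -> assigned | voices=[89 65 60 85 81 -]
Op 10: note_off(60): free voice 2 | voices=[89 65 - 85 81 -]
Op 11: note_on(69): voice 2 is free -> assigned | voices=[89 65 69 85 81 -]
Op 12: note_off(85): free voice 3 | voices=[89 65 69 - 81 -]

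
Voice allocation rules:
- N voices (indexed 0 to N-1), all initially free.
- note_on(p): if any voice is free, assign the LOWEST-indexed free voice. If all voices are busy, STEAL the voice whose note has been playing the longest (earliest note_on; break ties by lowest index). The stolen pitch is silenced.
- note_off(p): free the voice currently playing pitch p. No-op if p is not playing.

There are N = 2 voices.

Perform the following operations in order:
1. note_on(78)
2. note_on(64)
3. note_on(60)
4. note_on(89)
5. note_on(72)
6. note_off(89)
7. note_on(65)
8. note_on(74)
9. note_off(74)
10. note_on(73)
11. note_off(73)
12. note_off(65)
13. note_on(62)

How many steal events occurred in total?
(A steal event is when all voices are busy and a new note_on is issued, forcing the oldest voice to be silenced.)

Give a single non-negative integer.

Op 1: note_on(78): voice 0 is free -> assigned | voices=[78 -]
Op 2: note_on(64): voice 1 is free -> assigned | voices=[78 64]
Op 3: note_on(60): all voices busy, STEAL voice 0 (pitch 78, oldest) -> assign | voices=[60 64]
Op 4: note_on(89): all voices busy, STEAL voice 1 (pitch 64, oldest) -> assign | voices=[60 89]
Op 5: note_on(72): all voices busy, STEAL voice 0 (pitch 60, oldest) -> assign | voices=[72 89]
Op 6: note_off(89): free voice 1 | voices=[72 -]
Op 7: note_on(65): voice 1 is free -> assigned | voices=[72 65]
Op 8: note_on(74): all voices busy, STEAL voice 0 (pitch 72, oldest) -> assign | voices=[74 65]
Op 9: note_off(74): free voice 0 | voices=[- 65]
Op 10: note_on(73): voice 0 is free -> assigned | voices=[73 65]
Op 11: note_off(73): free voice 0 | voices=[- 65]
Op 12: note_off(65): free voice 1 | voices=[- -]
Op 13: note_on(62): voice 0 is free -> assigned | voices=[62 -]

Answer: 4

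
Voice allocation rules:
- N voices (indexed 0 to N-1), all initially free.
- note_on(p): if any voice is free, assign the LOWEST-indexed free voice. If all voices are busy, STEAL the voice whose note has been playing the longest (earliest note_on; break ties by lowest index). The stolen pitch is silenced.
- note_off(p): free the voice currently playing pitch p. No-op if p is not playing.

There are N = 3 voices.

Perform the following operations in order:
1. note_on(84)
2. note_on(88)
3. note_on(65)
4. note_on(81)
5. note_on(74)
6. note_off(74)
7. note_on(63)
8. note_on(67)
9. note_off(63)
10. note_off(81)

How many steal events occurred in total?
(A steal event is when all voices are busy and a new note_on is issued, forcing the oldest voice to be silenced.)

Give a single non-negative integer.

Op 1: note_on(84): voice 0 is free -> assigned | voices=[84 - -]
Op 2: note_on(88): voice 1 is free -> assigned | voices=[84 88 -]
Op 3: note_on(65): voice 2 is free -> assigned | voices=[84 88 65]
Op 4: note_on(81): all voices busy, STEAL voice 0 (pitch 84, oldest) -> assign | voices=[81 88 65]
Op 5: note_on(74): all voices busy, STEAL voice 1 (pitch 88, oldest) -> assign | voices=[81 74 65]
Op 6: note_off(74): free voice 1 | voices=[81 - 65]
Op 7: note_on(63): voice 1 is free -> assigned | voices=[81 63 65]
Op 8: note_on(67): all voices busy, STEAL voice 2 (pitch 65, oldest) -> assign | voices=[81 63 67]
Op 9: note_off(63): free voice 1 | voices=[81 - 67]
Op 10: note_off(81): free voice 0 | voices=[- - 67]

Answer: 3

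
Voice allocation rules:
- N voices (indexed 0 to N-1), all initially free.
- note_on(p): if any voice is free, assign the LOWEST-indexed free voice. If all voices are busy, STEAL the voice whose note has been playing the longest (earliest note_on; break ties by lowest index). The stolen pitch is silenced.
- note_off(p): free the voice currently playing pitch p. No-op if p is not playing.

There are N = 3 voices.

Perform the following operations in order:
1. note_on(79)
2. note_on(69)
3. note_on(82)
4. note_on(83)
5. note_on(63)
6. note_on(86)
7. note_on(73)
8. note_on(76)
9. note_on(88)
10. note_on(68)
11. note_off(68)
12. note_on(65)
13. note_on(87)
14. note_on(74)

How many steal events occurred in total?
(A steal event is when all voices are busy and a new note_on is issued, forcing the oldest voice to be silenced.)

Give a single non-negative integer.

Op 1: note_on(79): voice 0 is free -> assigned | voices=[79 - -]
Op 2: note_on(69): voice 1 is free -> assigned | voices=[79 69 -]
Op 3: note_on(82): voice 2 is free -> assigned | voices=[79 69 82]
Op 4: note_on(83): all voices busy, STEAL voice 0 (pitch 79, oldest) -> assign | voices=[83 69 82]
Op 5: note_on(63): all voices busy, STEAL voice 1 (pitch 69, oldest) -> assign | voices=[83 63 82]
Op 6: note_on(86): all voices busy, STEAL voice 2 (pitch 82, oldest) -> assign | voices=[83 63 86]
Op 7: note_on(73): all voices busy, STEAL voice 0 (pitch 83, oldest) -> assign | voices=[73 63 86]
Op 8: note_on(76): all voices busy, STEAL voice 1 (pitch 63, oldest) -> assign | voices=[73 76 86]
Op 9: note_on(88): all voices busy, STEAL voice 2 (pitch 86, oldest) -> assign | voices=[73 76 88]
Op 10: note_on(68): all voices busy, STEAL voice 0 (pitch 73, oldest) -> assign | voices=[68 76 88]
Op 11: note_off(68): free voice 0 | voices=[- 76 88]
Op 12: note_on(65): voice 0 is free -> assigned | voices=[65 76 88]
Op 13: note_on(87): all voices busy, STEAL voice 1 (pitch 76, oldest) -> assign | voices=[65 87 88]
Op 14: note_on(74): all voices busy, STEAL voice 2 (pitch 88, oldest) -> assign | voices=[65 87 74]

Answer: 9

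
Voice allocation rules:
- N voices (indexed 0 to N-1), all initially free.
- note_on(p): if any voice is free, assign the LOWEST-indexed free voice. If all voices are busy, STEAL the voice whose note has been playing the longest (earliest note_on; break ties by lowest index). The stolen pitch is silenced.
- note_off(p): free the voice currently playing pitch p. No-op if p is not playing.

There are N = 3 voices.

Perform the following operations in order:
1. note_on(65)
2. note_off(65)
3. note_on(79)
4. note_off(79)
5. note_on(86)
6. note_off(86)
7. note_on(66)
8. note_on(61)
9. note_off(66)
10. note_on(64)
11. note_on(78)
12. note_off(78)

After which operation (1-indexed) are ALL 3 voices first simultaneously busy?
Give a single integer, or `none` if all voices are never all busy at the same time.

Answer: 11

Derivation:
Op 1: note_on(65): voice 0 is free -> assigned | voices=[65 - -]
Op 2: note_off(65): free voice 0 | voices=[- - -]
Op 3: note_on(79): voice 0 is free -> assigned | voices=[79 - -]
Op 4: note_off(79): free voice 0 | voices=[- - -]
Op 5: note_on(86): voice 0 is free -> assigned | voices=[86 - -]
Op 6: note_off(86): free voice 0 | voices=[- - -]
Op 7: note_on(66): voice 0 is free -> assigned | voices=[66 - -]
Op 8: note_on(61): voice 1 is free -> assigned | voices=[66 61 -]
Op 9: note_off(66): free voice 0 | voices=[- 61 -]
Op 10: note_on(64): voice 0 is free -> assigned | voices=[64 61 -]
Op 11: note_on(78): voice 2 is free -> assigned | voices=[64 61 78]
Op 12: note_off(78): free voice 2 | voices=[64 61 -]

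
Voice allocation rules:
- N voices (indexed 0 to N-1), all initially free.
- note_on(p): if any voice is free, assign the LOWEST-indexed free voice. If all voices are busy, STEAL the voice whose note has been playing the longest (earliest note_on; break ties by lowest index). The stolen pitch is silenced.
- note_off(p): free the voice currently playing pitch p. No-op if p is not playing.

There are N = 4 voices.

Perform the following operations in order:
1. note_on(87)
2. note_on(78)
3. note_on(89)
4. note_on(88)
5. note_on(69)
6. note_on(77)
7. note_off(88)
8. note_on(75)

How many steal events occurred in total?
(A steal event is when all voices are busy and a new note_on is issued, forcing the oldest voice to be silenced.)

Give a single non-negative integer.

Answer: 2

Derivation:
Op 1: note_on(87): voice 0 is free -> assigned | voices=[87 - - -]
Op 2: note_on(78): voice 1 is free -> assigned | voices=[87 78 - -]
Op 3: note_on(89): voice 2 is free -> assigned | voices=[87 78 89 -]
Op 4: note_on(88): voice 3 is free -> assigned | voices=[87 78 89 88]
Op 5: note_on(69): all voices busy, STEAL voice 0 (pitch 87, oldest) -> assign | voices=[69 78 89 88]
Op 6: note_on(77): all voices busy, STEAL voice 1 (pitch 78, oldest) -> assign | voices=[69 77 89 88]
Op 7: note_off(88): free voice 3 | voices=[69 77 89 -]
Op 8: note_on(75): voice 3 is free -> assigned | voices=[69 77 89 75]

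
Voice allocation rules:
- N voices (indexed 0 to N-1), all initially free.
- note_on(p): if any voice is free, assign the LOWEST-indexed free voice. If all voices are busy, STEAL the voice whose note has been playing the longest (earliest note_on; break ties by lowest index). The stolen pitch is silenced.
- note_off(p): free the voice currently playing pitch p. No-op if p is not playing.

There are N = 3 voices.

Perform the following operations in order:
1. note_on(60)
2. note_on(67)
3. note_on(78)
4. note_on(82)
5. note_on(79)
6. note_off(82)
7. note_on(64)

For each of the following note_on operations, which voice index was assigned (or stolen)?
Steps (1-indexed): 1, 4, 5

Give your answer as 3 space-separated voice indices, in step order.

Op 1: note_on(60): voice 0 is free -> assigned | voices=[60 - -]
Op 2: note_on(67): voice 1 is free -> assigned | voices=[60 67 -]
Op 3: note_on(78): voice 2 is free -> assigned | voices=[60 67 78]
Op 4: note_on(82): all voices busy, STEAL voice 0 (pitch 60, oldest) -> assign | voices=[82 67 78]
Op 5: note_on(79): all voices busy, STEAL voice 1 (pitch 67, oldest) -> assign | voices=[82 79 78]
Op 6: note_off(82): free voice 0 | voices=[- 79 78]
Op 7: note_on(64): voice 0 is free -> assigned | voices=[64 79 78]

Answer: 0 0 1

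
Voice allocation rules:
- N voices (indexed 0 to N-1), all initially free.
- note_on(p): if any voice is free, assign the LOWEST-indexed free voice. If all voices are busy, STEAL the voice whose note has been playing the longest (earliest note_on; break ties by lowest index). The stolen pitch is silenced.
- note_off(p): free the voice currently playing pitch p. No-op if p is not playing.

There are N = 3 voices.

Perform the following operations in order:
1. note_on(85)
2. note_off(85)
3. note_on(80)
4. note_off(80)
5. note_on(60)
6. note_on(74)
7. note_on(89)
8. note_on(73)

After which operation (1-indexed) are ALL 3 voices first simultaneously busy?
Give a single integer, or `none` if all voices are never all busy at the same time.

Op 1: note_on(85): voice 0 is free -> assigned | voices=[85 - -]
Op 2: note_off(85): free voice 0 | voices=[- - -]
Op 3: note_on(80): voice 0 is free -> assigned | voices=[80 - -]
Op 4: note_off(80): free voice 0 | voices=[- - -]
Op 5: note_on(60): voice 0 is free -> assigned | voices=[60 - -]
Op 6: note_on(74): voice 1 is free -> assigned | voices=[60 74 -]
Op 7: note_on(89): voice 2 is free -> assigned | voices=[60 74 89]
Op 8: note_on(73): all voices busy, STEAL voice 0 (pitch 60, oldest) -> assign | voices=[73 74 89]

Answer: 7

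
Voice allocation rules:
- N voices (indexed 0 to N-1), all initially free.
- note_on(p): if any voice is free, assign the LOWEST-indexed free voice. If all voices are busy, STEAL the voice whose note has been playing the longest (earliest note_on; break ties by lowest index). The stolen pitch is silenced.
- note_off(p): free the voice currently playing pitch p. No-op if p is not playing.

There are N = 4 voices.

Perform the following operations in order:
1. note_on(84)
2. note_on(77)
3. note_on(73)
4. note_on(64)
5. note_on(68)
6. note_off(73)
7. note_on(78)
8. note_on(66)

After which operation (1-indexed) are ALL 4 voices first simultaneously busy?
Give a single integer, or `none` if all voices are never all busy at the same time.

Op 1: note_on(84): voice 0 is free -> assigned | voices=[84 - - -]
Op 2: note_on(77): voice 1 is free -> assigned | voices=[84 77 - -]
Op 3: note_on(73): voice 2 is free -> assigned | voices=[84 77 73 -]
Op 4: note_on(64): voice 3 is free -> assigned | voices=[84 77 73 64]
Op 5: note_on(68): all voices busy, STEAL voice 0 (pitch 84, oldest) -> assign | voices=[68 77 73 64]
Op 6: note_off(73): free voice 2 | voices=[68 77 - 64]
Op 7: note_on(78): voice 2 is free -> assigned | voices=[68 77 78 64]
Op 8: note_on(66): all voices busy, STEAL voice 1 (pitch 77, oldest) -> assign | voices=[68 66 78 64]

Answer: 4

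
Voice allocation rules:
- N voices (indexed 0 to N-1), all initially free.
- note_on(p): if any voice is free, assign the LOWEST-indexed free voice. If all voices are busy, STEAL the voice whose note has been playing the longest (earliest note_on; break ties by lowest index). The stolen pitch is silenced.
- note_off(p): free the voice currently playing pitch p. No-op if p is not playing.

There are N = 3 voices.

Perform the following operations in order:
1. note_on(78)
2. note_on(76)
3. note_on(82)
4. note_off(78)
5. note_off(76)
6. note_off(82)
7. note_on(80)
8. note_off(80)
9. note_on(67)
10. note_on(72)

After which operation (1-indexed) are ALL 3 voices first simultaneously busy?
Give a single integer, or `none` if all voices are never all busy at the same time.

Op 1: note_on(78): voice 0 is free -> assigned | voices=[78 - -]
Op 2: note_on(76): voice 1 is free -> assigned | voices=[78 76 -]
Op 3: note_on(82): voice 2 is free -> assigned | voices=[78 76 82]
Op 4: note_off(78): free voice 0 | voices=[- 76 82]
Op 5: note_off(76): free voice 1 | voices=[- - 82]
Op 6: note_off(82): free voice 2 | voices=[- - -]
Op 7: note_on(80): voice 0 is free -> assigned | voices=[80 - -]
Op 8: note_off(80): free voice 0 | voices=[- - -]
Op 9: note_on(67): voice 0 is free -> assigned | voices=[67 - -]
Op 10: note_on(72): voice 1 is free -> assigned | voices=[67 72 -]

Answer: 3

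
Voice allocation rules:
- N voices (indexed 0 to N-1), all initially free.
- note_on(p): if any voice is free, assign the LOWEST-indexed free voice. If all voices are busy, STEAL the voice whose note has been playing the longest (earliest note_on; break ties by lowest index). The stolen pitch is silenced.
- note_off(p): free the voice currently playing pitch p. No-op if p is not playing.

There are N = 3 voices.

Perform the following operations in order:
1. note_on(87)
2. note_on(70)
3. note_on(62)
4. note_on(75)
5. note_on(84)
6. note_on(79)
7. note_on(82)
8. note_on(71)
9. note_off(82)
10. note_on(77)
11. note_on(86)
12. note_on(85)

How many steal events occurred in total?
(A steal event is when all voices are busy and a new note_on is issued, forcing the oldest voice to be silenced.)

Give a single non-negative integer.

Answer: 7

Derivation:
Op 1: note_on(87): voice 0 is free -> assigned | voices=[87 - -]
Op 2: note_on(70): voice 1 is free -> assigned | voices=[87 70 -]
Op 3: note_on(62): voice 2 is free -> assigned | voices=[87 70 62]
Op 4: note_on(75): all voices busy, STEAL voice 0 (pitch 87, oldest) -> assign | voices=[75 70 62]
Op 5: note_on(84): all voices busy, STEAL voice 1 (pitch 70, oldest) -> assign | voices=[75 84 62]
Op 6: note_on(79): all voices busy, STEAL voice 2 (pitch 62, oldest) -> assign | voices=[75 84 79]
Op 7: note_on(82): all voices busy, STEAL voice 0 (pitch 75, oldest) -> assign | voices=[82 84 79]
Op 8: note_on(71): all voices busy, STEAL voice 1 (pitch 84, oldest) -> assign | voices=[82 71 79]
Op 9: note_off(82): free voice 0 | voices=[- 71 79]
Op 10: note_on(77): voice 0 is free -> assigned | voices=[77 71 79]
Op 11: note_on(86): all voices busy, STEAL voice 2 (pitch 79, oldest) -> assign | voices=[77 71 86]
Op 12: note_on(85): all voices busy, STEAL voice 1 (pitch 71, oldest) -> assign | voices=[77 85 86]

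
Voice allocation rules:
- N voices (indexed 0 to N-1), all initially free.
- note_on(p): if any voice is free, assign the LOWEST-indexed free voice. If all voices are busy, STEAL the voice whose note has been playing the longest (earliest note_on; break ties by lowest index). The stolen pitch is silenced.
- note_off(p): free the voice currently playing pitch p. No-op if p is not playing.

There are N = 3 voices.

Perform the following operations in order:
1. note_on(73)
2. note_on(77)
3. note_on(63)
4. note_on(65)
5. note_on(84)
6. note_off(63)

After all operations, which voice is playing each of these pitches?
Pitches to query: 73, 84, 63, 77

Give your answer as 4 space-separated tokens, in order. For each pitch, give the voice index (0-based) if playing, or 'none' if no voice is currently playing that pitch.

Op 1: note_on(73): voice 0 is free -> assigned | voices=[73 - -]
Op 2: note_on(77): voice 1 is free -> assigned | voices=[73 77 -]
Op 3: note_on(63): voice 2 is free -> assigned | voices=[73 77 63]
Op 4: note_on(65): all voices busy, STEAL voice 0 (pitch 73, oldest) -> assign | voices=[65 77 63]
Op 5: note_on(84): all voices busy, STEAL voice 1 (pitch 77, oldest) -> assign | voices=[65 84 63]
Op 6: note_off(63): free voice 2 | voices=[65 84 -]

Answer: none 1 none none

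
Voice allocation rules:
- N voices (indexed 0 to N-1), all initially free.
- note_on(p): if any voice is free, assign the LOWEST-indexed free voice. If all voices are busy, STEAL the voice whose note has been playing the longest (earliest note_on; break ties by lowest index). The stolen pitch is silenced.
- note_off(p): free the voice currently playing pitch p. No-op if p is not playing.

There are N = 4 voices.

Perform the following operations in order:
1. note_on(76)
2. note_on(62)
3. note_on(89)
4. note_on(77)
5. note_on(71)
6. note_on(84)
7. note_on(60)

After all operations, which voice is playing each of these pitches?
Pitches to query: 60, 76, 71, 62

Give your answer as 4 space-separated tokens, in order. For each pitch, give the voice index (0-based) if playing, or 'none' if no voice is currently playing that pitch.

Op 1: note_on(76): voice 0 is free -> assigned | voices=[76 - - -]
Op 2: note_on(62): voice 1 is free -> assigned | voices=[76 62 - -]
Op 3: note_on(89): voice 2 is free -> assigned | voices=[76 62 89 -]
Op 4: note_on(77): voice 3 is free -> assigned | voices=[76 62 89 77]
Op 5: note_on(71): all voices busy, STEAL voice 0 (pitch 76, oldest) -> assign | voices=[71 62 89 77]
Op 6: note_on(84): all voices busy, STEAL voice 1 (pitch 62, oldest) -> assign | voices=[71 84 89 77]
Op 7: note_on(60): all voices busy, STEAL voice 2 (pitch 89, oldest) -> assign | voices=[71 84 60 77]

Answer: 2 none 0 none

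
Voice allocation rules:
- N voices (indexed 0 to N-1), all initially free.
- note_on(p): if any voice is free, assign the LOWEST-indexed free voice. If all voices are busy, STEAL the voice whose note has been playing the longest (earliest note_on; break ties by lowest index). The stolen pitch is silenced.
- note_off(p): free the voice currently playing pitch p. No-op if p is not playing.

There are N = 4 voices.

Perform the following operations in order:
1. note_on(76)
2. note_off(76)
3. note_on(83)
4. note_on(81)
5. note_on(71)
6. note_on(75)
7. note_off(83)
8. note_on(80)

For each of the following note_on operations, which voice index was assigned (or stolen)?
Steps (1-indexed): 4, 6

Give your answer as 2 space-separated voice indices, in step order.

Answer: 1 3

Derivation:
Op 1: note_on(76): voice 0 is free -> assigned | voices=[76 - - -]
Op 2: note_off(76): free voice 0 | voices=[- - - -]
Op 3: note_on(83): voice 0 is free -> assigned | voices=[83 - - -]
Op 4: note_on(81): voice 1 is free -> assigned | voices=[83 81 - -]
Op 5: note_on(71): voice 2 is free -> assigned | voices=[83 81 71 -]
Op 6: note_on(75): voice 3 is free -> assigned | voices=[83 81 71 75]
Op 7: note_off(83): free voice 0 | voices=[- 81 71 75]
Op 8: note_on(80): voice 0 is free -> assigned | voices=[80 81 71 75]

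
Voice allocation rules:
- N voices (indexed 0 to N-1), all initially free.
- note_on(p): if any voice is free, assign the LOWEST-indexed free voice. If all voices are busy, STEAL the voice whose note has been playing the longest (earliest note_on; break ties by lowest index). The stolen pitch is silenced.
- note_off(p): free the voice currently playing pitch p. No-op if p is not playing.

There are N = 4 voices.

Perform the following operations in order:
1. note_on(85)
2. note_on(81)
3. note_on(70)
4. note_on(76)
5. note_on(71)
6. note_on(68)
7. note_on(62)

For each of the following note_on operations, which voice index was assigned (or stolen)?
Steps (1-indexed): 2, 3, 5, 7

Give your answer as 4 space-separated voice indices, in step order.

Answer: 1 2 0 2

Derivation:
Op 1: note_on(85): voice 0 is free -> assigned | voices=[85 - - -]
Op 2: note_on(81): voice 1 is free -> assigned | voices=[85 81 - -]
Op 3: note_on(70): voice 2 is free -> assigned | voices=[85 81 70 -]
Op 4: note_on(76): voice 3 is free -> assigned | voices=[85 81 70 76]
Op 5: note_on(71): all voices busy, STEAL voice 0 (pitch 85, oldest) -> assign | voices=[71 81 70 76]
Op 6: note_on(68): all voices busy, STEAL voice 1 (pitch 81, oldest) -> assign | voices=[71 68 70 76]
Op 7: note_on(62): all voices busy, STEAL voice 2 (pitch 70, oldest) -> assign | voices=[71 68 62 76]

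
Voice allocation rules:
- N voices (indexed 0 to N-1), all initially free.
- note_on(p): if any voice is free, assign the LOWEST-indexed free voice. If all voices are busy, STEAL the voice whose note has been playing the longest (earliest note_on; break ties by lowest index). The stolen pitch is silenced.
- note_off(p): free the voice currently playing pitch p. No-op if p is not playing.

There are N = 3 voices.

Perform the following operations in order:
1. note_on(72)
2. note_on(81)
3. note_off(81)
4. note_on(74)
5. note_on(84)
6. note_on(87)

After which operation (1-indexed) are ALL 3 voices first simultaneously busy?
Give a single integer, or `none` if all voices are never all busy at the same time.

Answer: 5

Derivation:
Op 1: note_on(72): voice 0 is free -> assigned | voices=[72 - -]
Op 2: note_on(81): voice 1 is free -> assigned | voices=[72 81 -]
Op 3: note_off(81): free voice 1 | voices=[72 - -]
Op 4: note_on(74): voice 1 is free -> assigned | voices=[72 74 -]
Op 5: note_on(84): voice 2 is free -> assigned | voices=[72 74 84]
Op 6: note_on(87): all voices busy, STEAL voice 0 (pitch 72, oldest) -> assign | voices=[87 74 84]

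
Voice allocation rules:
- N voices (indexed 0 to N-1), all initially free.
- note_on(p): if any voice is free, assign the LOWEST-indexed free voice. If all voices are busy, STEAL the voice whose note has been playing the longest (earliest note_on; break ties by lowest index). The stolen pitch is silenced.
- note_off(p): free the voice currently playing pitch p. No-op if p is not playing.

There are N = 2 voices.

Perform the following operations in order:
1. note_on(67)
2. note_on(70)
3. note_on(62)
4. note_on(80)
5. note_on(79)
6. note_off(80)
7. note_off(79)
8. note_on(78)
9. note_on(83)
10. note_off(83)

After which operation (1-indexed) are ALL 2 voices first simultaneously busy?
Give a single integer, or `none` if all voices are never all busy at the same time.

Answer: 2

Derivation:
Op 1: note_on(67): voice 0 is free -> assigned | voices=[67 -]
Op 2: note_on(70): voice 1 is free -> assigned | voices=[67 70]
Op 3: note_on(62): all voices busy, STEAL voice 0 (pitch 67, oldest) -> assign | voices=[62 70]
Op 4: note_on(80): all voices busy, STEAL voice 1 (pitch 70, oldest) -> assign | voices=[62 80]
Op 5: note_on(79): all voices busy, STEAL voice 0 (pitch 62, oldest) -> assign | voices=[79 80]
Op 6: note_off(80): free voice 1 | voices=[79 -]
Op 7: note_off(79): free voice 0 | voices=[- -]
Op 8: note_on(78): voice 0 is free -> assigned | voices=[78 -]
Op 9: note_on(83): voice 1 is free -> assigned | voices=[78 83]
Op 10: note_off(83): free voice 1 | voices=[78 -]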